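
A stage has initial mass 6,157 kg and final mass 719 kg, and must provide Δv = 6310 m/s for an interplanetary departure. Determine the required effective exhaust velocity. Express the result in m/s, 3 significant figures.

ln(m₀/m_f) = ln(6157/719) = ln(8.563) = 2.1475.
Rocket equation: v_e = Δv / ln(m₀/m_f) = 6310 / 2.1475 = 2938.3 m/s.

v_e ≈ 2940 m/s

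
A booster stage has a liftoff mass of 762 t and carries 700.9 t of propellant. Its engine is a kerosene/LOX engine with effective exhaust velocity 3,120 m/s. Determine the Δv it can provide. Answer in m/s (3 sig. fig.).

Δv ≈ 7870 m/s

m_f = m₀ − m_prop = 762 − 700.9 = 61.1 t.
By the Tsiolkovsky rocket equation, Δv = v_e · ln(m₀/m_f) = 3120.0 × ln(12.47) = 3120.0 × 2.5234 ≈ 7873.1 m/s.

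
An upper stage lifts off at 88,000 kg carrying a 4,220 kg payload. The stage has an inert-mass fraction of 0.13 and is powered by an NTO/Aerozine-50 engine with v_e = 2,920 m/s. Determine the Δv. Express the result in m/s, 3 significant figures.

Stage wet mass = m₀ − payload = 88,000 − 4,220 = 83,780 kg.
Stage dry mass = ε × stage wet mass = 0.13 × 83,780 = 10,891.4 kg.
Burnout mass m_f = stage dry + payload = 10,891.4 + 4,220 = 15,111.4 kg.
Δv = v_e · ln(88,000/15,111.4) = 2920.0 × ln(5.823) = 2920.0 × 1.7619 ≈ 5145 m/s.

Δv ≈ 5140 m/s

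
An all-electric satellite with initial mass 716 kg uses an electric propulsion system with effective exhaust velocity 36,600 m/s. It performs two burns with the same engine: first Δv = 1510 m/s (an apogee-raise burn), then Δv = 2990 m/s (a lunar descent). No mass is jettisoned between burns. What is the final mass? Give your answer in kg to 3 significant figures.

After the first burn: m = 716 × exp(−1510/36600.0) = 716 × 0.95958 = 687.059 kg.
After the second burn: m = 687.059 × exp(−2990/36600.0) = 687.059 × 0.92155 = 633.159 kg.

final mass ≈ 633 kg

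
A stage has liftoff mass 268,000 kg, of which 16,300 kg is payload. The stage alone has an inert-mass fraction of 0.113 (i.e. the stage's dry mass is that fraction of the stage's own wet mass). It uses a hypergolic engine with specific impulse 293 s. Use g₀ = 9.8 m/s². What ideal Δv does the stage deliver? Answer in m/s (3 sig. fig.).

Stage wet mass = m₀ − payload = 268,000 − 16,300 = 251,700 kg.
Stage dry mass = ε × stage wet mass = 0.113 × 251,700 = 28,442.1 kg.
Burnout mass m_f = stage dry + payload = 28,442.1 + 16,300 = 44,742.1 kg.
v_e = Isp · g₀ = 293 × 9.8 = 2871.4 m/s.
Δv = v_e · ln(268,000/44,742.1) = 2871.4 × ln(5.99) = 2871.4 × 1.7901 ≈ 5140 m/s.

Δv ≈ 5140 m/s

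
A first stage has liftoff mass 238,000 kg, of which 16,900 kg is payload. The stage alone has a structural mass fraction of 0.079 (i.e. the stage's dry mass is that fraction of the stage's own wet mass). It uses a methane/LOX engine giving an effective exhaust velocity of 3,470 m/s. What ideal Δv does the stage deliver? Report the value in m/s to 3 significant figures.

Stage wet mass = m₀ − payload = 238,000 − 16,900 = 221,100 kg.
Stage dry mass = ε × stage wet mass = 0.079 × 221,100 = 17,466.9 kg.
Burnout mass m_f = stage dry + payload = 17,466.9 + 16,900 = 34,366.9 kg.
Δv = v_e · ln(238,000/34,366.9) = 3470.0 × ln(6.925) = 3470.0 × 1.9352 ≈ 6715 m/s.

Δv ≈ 6720 m/s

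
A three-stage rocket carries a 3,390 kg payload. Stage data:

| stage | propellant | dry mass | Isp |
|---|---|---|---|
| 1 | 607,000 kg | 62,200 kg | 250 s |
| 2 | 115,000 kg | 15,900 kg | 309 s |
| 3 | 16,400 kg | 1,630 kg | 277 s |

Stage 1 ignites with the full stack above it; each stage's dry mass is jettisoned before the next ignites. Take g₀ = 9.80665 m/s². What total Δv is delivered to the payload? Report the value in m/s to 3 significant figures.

Δv ≈ 11500 m/s

Ignition mass of stage 1 = 607,000+62,200 + 115,000+15,900 + 16,400+1,630 + 3,390 = 821,520 kg.
Stage 1: m₀ = 821,520 kg, m_f = 821,520 − 607,000 = 214,520 kg; Δv = 250×9.80665×ln(3.83) = 2451.7×1.3428 ≈ 3292 m/s.
Stage 2: m₀ = 152,320 kg, m_f = 152,320 − 115,000 = 37,320 kg; Δv = 309×9.80665×ln(4.081) = 3030.3×1.4065 ≈ 4262 m/s.
Stage 3: m₀ = 21,420 kg, m_f = 21,420 − 16,400 = 5,020 kg; Δv = 277×9.80665×ln(4.267) = 2716.4×1.4509 ≈ 3941 m/s.
Total Δv = 3292 + 4262 + 3941 = 11495 m/s.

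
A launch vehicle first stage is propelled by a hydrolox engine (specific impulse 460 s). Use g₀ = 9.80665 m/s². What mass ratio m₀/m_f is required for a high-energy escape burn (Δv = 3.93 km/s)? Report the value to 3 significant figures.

mass ratio ≈ 2.39

v_e = Isp · g₀ = 460 × 9.80665 = 4511.1 m/s.
m₀/m_f = exp(Δv / v_e) = exp(3930 / 4511.1) = exp(0.8712) = 2.3898.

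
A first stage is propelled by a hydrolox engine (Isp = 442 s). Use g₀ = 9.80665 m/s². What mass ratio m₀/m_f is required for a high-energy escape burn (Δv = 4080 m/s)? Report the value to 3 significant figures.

mass ratio ≈ 2.56

v_e = Isp · g₀ = 442 × 9.80665 = 4334.5 m/s.
By the Tsiolkovsky rocket equation, m₀/m_f = exp(Δv / v_e) = exp(4080 / 4334.5) = exp(0.9413) = 2.5633.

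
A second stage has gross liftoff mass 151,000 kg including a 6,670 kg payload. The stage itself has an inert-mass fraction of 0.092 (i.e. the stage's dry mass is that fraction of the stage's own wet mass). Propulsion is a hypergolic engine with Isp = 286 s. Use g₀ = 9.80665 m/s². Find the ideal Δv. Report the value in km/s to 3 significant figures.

Stage wet mass = m₀ − payload = 151,000 − 6,670 = 144,330 kg.
Stage dry mass = ε × stage wet mass = 0.092 × 144,330 = 13,278.4 kg.
Burnout mass m_f = stage dry + payload = 13,278.4 + 6,670 = 19,948.4 kg.
v_e = Isp · g₀ = 286 × 9.80665 = 2804.7 m/s.
From the ideal rocket equation, Δv = v_e · ln(151,000/19,948.4) = 2804.7 × ln(7.57) = 2804.7 × 2.0241 ≈ 5677 m/s.

Δv ≈ 5.68 km/s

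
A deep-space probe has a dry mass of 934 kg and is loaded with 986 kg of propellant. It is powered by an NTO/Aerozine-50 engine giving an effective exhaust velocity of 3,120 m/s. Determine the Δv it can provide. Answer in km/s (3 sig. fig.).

Δv ≈ 2.25 km/s

m₀ = m_dry + m_prop = 934 + 986 = 1,920 kg.
By the Tsiolkovsky rocket equation, Δv = v_e · ln(m₀/m_f) = 3120.0 × ln(2.056) = 3120.0 × 0.7206 ≈ 2248.3 m/s.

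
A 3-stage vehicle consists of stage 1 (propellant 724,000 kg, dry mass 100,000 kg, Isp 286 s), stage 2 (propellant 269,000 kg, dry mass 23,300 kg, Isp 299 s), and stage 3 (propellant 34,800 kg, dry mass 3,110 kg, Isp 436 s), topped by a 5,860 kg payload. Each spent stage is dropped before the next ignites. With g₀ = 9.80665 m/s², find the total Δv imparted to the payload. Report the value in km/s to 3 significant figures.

Δv ≈ 14.2 km/s

Ignition mass of stage 1 = 724,000+100,000 + 269,000+23,300 + 34,800+3,110 + 5,860 = 1,160,070 kg.
Stage 1: m₀ = 1,160,070 kg, m_f = 1,160,070 − 724,000 = 436,070 kg; Δv = 286×9.80665×ln(2.66) = 2804.7×0.9784 ≈ 2744 m/s.
Stage 2: m₀ = 336,070 kg, m_f = 336,070 − 269,000 = 67,070 kg; Δv = 299×9.80665×ln(5.011) = 2932.2×1.6116 ≈ 4725 m/s.
Stage 3: m₀ = 43,770 kg, m_f = 43,770 − 34,800 = 8,970 kg; Δv = 436×9.80665×ln(4.88) = 4275.7×1.5851 ≈ 6777 m/s.
Total Δv = 2744 + 4725 + 6777 = 14246 m/s.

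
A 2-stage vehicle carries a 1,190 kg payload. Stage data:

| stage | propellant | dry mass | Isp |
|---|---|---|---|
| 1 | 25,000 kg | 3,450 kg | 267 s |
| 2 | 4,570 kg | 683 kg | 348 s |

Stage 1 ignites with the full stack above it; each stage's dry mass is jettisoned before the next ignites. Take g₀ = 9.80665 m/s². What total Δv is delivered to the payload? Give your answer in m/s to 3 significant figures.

Ignition mass of stage 1 = 25,000+3,450 + 4,570+683 + 1,190 = 34,893 kg.
Stage 1: m₀ = 34,893 kg, m_f = 34,893 − 25,000 = 9,893 kg; Δv = 267×9.80665×ln(3.527) = 2618.4×1.2605 ≈ 3300 m/s.
Stage 2: m₀ = 6,443 kg, m_f = 6,443 − 4,570 = 1,873 kg; Δv = 348×9.80665×ln(3.44) = 3412.7×1.2355 ≈ 4216 m/s.
Total Δv = 3300 + 4216 = 7516 m/s.

Δv ≈ 7520 m/s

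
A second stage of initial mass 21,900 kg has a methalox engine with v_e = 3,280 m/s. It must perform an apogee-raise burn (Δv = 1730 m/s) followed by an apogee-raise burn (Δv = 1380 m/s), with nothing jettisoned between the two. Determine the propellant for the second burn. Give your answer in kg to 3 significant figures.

propellant for the second burn ≈ 4440 kg

After the first burn: m = 21900 × exp(−1730/3280.0) = 21900 × 0.59011 = 12,923.4 kg.
After the second burn: m = 12,923.4 × exp(−1380/3280.0) = 12,923.4 × 0.65657 = 8,485.12 kg.
Second-burn propellant = 12,923.4 − 8,485.12 = 4,438.28 kg.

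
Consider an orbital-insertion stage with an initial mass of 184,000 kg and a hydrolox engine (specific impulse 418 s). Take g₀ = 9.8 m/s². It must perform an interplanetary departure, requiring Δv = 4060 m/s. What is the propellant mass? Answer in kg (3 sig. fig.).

v_e = Isp · g₀ = 418 × 9.8 = 4096.4 m/s.
By the Tsiolkovsky rocket equation, m₀/m_f = exp(Δv / v_e) = exp(4060 / 4096.4) = exp(0.9911) = 2.6942.
m_f = 184,000 / 2.6942 = 68,294.9 kg, so propellant = m₀ − m_f = 184,000 − 68,294.9 = 115,705.1 kg.

propellant mass ≈ 116000 kg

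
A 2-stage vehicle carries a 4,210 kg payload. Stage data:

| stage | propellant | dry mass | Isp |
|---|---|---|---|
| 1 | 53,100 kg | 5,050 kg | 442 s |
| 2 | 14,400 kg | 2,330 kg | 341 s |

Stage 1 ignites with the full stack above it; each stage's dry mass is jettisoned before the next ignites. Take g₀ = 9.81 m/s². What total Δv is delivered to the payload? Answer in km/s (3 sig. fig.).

Ignition mass of stage 1 = 53,100+5,050 + 14,400+2,330 + 4,210 = 79,090 kg.
Stage 1: m₀ = 79,090 kg, m_f = 79,090 − 53,100 = 25,990 kg; Δv = 442×9.81×ln(3.043) = 4336.0×1.1129 ≈ 4825 m/s.
Stage 2: m₀ = 20,940 kg, m_f = 20,940 − 14,400 = 6,540 kg; Δv = 341×9.81×ln(3.202) = 3345.2×1.1637 ≈ 3893 m/s.
Total Δv = 4825 + 3893 = 8718 m/s.

Δv ≈ 8.72 km/s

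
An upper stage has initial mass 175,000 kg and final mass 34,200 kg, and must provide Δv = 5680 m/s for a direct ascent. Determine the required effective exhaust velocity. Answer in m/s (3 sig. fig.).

v_e ≈ 3480 m/s

ln(m₀/m_f) = ln(175000/34200) = ln(5.117) = 1.6326.
By the Tsiolkovsky rocket equation, v_e = Δv / ln(m₀/m_f) = 5680 / 1.6326 = 3479.2 m/s.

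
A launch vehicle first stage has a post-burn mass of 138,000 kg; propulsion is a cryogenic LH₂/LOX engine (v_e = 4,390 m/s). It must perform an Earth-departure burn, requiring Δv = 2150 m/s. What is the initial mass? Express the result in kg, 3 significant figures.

From the ideal rocket equation, m₀/m_f = exp(Δv / v_e) = exp(2150 / 4390.0) = exp(0.4897) = 1.6319.
m₀ = m_f × 1.6319 = 138,000 × 1.6319 = 225,202 kg.

initial mass ≈ 225000 kg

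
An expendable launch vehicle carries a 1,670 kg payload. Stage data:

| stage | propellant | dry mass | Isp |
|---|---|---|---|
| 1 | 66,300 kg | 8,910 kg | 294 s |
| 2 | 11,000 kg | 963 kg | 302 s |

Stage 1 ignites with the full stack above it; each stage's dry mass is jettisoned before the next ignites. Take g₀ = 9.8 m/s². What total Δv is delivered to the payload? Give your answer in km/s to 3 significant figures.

Ignition mass of stage 1 = 66,300+8,910 + 11,000+963 + 1,670 = 88,843 kg.
Stage 1: m₀ = 88,843 kg, m_f = 88,843 − 66,300 = 22,543 kg; Δv = 294×9.8×ln(3.941) = 2881.2×1.3714 ≈ 3951 m/s.
Stage 2: m₀ = 13,633 kg, m_f = 13,633 − 11,000 = 2,633 kg; Δv = 302×9.8×ln(5.178) = 2959.6×1.6444 ≈ 4867 m/s.
Total Δv = 3951 + 4867 = 8818 m/s.

Δv ≈ 8.82 km/s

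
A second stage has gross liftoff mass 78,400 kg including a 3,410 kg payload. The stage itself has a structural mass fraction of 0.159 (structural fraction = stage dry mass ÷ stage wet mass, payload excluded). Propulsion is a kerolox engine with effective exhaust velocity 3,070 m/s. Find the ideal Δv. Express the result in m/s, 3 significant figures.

Stage wet mass = m₀ − payload = 78,400 − 3,410 = 74,990 kg.
Stage dry mass = ε × stage wet mass = 0.159 × 74,990 = 11,923.4 kg.
Burnout mass m_f = stage dry + payload = 11,923.4 + 3,410 = 15,333.4 kg.
Δv = v_e · ln(78,400/15,333.4) = 3070.0 × ln(5.113) = 3070.0 × 1.6318 ≈ 5010 m/s.

Δv ≈ 5010 m/s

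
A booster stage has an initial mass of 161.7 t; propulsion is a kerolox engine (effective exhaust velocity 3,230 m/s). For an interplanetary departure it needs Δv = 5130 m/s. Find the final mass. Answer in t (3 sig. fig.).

final mass ≈ 33.0 t

m₀/m_f = exp(Δv / v_e) = exp(5130 / 3230.0) = exp(1.5882) = 4.8951.
m_f = m₀ / 4.8951 = 161.7 / 4.8951 = 33.033 t.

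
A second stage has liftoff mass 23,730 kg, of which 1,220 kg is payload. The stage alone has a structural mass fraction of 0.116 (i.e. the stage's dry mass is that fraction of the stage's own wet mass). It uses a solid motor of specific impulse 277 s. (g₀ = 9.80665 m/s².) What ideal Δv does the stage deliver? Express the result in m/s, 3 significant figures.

Δv ≈ 4950 m/s

Stage wet mass = m₀ − payload = 23,730 − 1,220 = 22,510 kg.
Stage dry mass = ε × stage wet mass = 0.116 × 22,510 = 2,611.16 kg.
Burnout mass m_f = stage dry + payload = 2,611.16 + 1,220 = 3,831.16 kg.
v_e = Isp · g₀ = 277 × 9.80665 = 2716.4 m/s.
Δv = v_e · ln(23,730/3,831.16) = 2716.4 × ln(6.194) = 2716.4 × 1.8236 ≈ 4954 m/s.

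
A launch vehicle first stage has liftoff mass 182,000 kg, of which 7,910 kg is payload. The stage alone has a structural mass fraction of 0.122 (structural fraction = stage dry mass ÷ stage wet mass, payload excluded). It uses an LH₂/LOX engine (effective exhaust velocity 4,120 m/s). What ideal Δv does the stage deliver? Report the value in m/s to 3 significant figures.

Stage wet mass = m₀ − payload = 182,000 − 7,910 = 174,090 kg.
Stage dry mass = ε × stage wet mass = 0.122 × 174,090 = 21,239 kg.
Burnout mass m_f = stage dry + payload = 21,239 + 7,910 = 29,149 kg.
Δv = v_e · ln(182,000/29,149) = 4120.0 × ln(6.244) = 4120.0 × 1.8316 ≈ 7546 m/s.

Δv ≈ 7550 m/s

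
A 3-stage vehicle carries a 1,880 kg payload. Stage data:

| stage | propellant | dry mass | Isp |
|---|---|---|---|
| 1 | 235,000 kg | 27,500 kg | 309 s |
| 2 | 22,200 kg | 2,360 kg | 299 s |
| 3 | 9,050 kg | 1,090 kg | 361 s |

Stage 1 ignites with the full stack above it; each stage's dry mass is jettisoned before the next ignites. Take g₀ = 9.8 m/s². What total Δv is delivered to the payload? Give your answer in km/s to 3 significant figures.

Ignition mass of stage 1 = 235,000+27,500 + 22,200+2,360 + 9,050+1,090 + 1,880 = 299,080 kg.
Stage 1: m₀ = 299,080 kg, m_f = 299,080 − 235,000 = 64,080 kg; Δv = 309×9.8×ln(4.667) = 3028.2×1.5406 ≈ 4665 m/s.
Stage 2: m₀ = 36,580 kg, m_f = 36,580 − 22,200 = 14,380 kg; Δv = 299×9.8×ln(2.544) = 2930.2×0.9337 ≈ 2736 m/s.
Stage 3: m₀ = 12,020 kg, m_f = 12,020 − 9,050 = 2,970 kg; Δv = 361×9.8×ln(4.047) = 3537.8×1.3980 ≈ 4946 m/s.
Total Δv = 4665 + 2736 + 4946 = 12347 m/s.

Δv ≈ 12.3 km/s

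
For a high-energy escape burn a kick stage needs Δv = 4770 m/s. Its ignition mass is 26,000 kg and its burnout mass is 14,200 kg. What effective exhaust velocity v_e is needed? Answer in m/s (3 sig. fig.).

v_e ≈ 7890 m/s

ln(m₀/m_f) = ln(26000/14200) = ln(1.831) = 0.6049.
By the Tsiolkovsky rocket equation, v_e = Δv / ln(m₀/m_f) = 4770 / 0.6049 = 7886.2 m/s.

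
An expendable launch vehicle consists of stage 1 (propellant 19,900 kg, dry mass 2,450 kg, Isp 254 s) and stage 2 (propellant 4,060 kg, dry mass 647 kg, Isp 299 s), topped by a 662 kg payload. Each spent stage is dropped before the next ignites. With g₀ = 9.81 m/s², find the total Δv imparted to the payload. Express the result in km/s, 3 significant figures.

Δv ≈ 7.29 km/s

Ignition mass of stage 1 = 19,900+2,450 + 4,060+647 + 662 = 27,719 kg.
Stage 1: m₀ = 27,719 kg, m_f = 27,719 − 19,900 = 7,819 kg; Δv = 254×9.81×ln(3.545) = 2491.7×1.2656 ≈ 3153 m/s.
Stage 2: m₀ = 5,369 kg, m_f = 5,369 − 4,060 = 1,309 kg; Δv = 299×9.81×ln(4.102) = 2933.2×1.4114 ≈ 4140 m/s.
Total Δv = 3153 + 4140 = 7293 m/s.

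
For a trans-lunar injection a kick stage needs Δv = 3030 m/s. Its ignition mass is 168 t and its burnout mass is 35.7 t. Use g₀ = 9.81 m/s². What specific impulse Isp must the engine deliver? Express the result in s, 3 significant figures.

ln(m₀/m_f) = ln(168000/35700) = ln(4.706) = 1.5488.
Using Δv = v_e ln(m₀/m_f): v_e = Δv / ln(m₀/m_f) = 3030 / 1.5488 = 1956.3 m/s.
Isp = v_e / g₀ = 1956.3 / 9.81 = 199.4 s.

Isp ≈ 199 s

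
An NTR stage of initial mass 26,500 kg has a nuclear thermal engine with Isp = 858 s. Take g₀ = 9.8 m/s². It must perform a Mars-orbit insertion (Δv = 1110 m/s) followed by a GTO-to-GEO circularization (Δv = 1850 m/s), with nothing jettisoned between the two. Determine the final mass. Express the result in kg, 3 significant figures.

final mass ≈ 18600 kg

v_e = Isp · g₀ = 858 × 9.8 = 8408.4 m/s.
After the first burn: m = 26500 × exp(−1110/8408.4) = 26500 × 0.87633 = 23,222.7 kg.
After the second burn: m = 23,222.7 × exp(−1850/8408.4) = 23,222.7 × 0.80250 = 18,636.2 kg.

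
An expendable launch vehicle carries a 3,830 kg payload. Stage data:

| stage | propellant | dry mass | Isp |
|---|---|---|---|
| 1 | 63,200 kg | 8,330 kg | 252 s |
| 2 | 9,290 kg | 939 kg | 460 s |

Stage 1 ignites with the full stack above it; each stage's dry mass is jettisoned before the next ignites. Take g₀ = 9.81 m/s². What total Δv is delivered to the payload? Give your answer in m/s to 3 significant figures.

Ignition mass of stage 1 = 63,200+8,330 + 9,290+939 + 3,830 = 85,589 kg.
Stage 1: m₀ = 85,589 kg, m_f = 85,589 − 63,200 = 22,389 kg; Δv = 252×9.81×ln(3.823) = 2472.1×1.3410 ≈ 3315 m/s.
Stage 2: m₀ = 14,059 kg, m_f = 14,059 − 9,290 = 4,769 kg; Δv = 460×9.81×ln(2.948) = 4512.6×1.0811 ≈ 4879 m/s.
Total Δv = 3315 + 4879 = 8194 m/s.

Δv ≈ 8190 m/s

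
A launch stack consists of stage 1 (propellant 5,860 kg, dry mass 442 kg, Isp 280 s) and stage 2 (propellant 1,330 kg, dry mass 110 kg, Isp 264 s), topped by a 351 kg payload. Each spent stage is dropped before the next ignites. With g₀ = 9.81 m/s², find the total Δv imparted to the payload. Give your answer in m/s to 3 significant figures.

Ignition mass of stage 1 = 5,860+442 + 1,330+110 + 351 = 8,093 kg.
Stage 1: m₀ = 8,093 kg, m_f = 8,093 − 5,860 = 2,233 kg; Δv = 280×9.81×ln(3.624) = 2746.8×1.2877 ≈ 3537 m/s.
Stage 2: m₀ = 1,791 kg, m_f = 1,791 − 1,330 = 461 kg; Δv = 264×9.81×ln(3.885) = 2589.8×1.3571 ≈ 3515 m/s.
Total Δv = 3537 + 3515 = 7052 m/s.

Δv ≈ 7050 m/s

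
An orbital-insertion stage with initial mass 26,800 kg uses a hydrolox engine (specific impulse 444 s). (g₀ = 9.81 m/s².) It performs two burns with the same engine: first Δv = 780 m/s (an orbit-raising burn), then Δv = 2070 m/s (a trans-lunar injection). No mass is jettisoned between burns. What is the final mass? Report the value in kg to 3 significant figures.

v_e = Isp · g₀ = 444 × 9.81 = 4355.6 m/s.
After the first burn: m = 26800 × exp(−780/4355.6) = 26800 × 0.83604 = 22,405.9 kg.
After the second burn: m = 22,405.9 × exp(−2070/4355.6) = 22,405.9 × 0.62173 = 13,930.4 kg.

final mass ≈ 13900 kg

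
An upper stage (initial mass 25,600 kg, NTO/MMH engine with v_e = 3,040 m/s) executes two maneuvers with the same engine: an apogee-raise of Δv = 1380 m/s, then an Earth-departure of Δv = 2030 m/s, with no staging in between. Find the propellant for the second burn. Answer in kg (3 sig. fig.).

After the first burn: m = 25600 × exp(−1380/3040.0) = 25600 × 0.63512 = 16,259.1 kg.
After the second burn: m = 16,259.1 × exp(−2030/3040.0) = 16,259.1 × 0.51285 = 8,338.48 kg.
Second-burn propellant = 16,259.1 − 8,338.48 = 7,920.62 kg.

propellant for the second burn ≈ 7920 kg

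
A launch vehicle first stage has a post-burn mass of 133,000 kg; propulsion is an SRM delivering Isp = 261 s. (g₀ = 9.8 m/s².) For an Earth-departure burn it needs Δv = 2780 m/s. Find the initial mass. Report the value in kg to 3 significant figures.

v_e = Isp · g₀ = 261 × 9.8 = 2557.8 m/s.
Rocket equation: m₀/m_f = exp(Δv / v_e) = exp(2780 / 2557.8) = exp(1.0869) = 2.9650.
m₀ = m_f × 2.9650 = 133,000 × 2.9650 = 394,345 kg.

initial mass ≈ 394000 kg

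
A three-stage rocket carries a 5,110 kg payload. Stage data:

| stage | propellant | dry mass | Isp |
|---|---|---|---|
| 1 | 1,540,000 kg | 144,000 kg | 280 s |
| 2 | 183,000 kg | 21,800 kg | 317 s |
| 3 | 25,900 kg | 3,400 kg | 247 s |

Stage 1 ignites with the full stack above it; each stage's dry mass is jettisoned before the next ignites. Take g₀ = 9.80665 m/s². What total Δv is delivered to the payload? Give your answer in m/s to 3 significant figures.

Ignition mass of stage 1 = 1,540,000+144,000 + 183,000+21,800 + 25,900+3,400 + 5,110 = 1,923,210 kg.
Stage 1: m₀ = 1,923,210 kg, m_f = 1,923,210 − 1,540,000 = 383,210 kg; Δv = 280×9.80665×ln(5.019) = 2745.9×1.6132 ≈ 4430 m/s.
Stage 2: m₀ = 239,210 kg, m_f = 239,210 − 183,000 = 56,210 kg; Δv = 317×9.80665×ln(4.256) = 3108.7×1.4482 ≈ 4502 m/s.
Stage 3: m₀ = 34,410 kg, m_f = 34,410 − 25,900 = 8,510 kg; Δv = 247×9.80665×ln(4.043) = 2422.2×1.3971 ≈ 3384 m/s.
Total Δv = 4430 + 4502 + 3384 = 12316 m/s.

Δv ≈ 12300 m/s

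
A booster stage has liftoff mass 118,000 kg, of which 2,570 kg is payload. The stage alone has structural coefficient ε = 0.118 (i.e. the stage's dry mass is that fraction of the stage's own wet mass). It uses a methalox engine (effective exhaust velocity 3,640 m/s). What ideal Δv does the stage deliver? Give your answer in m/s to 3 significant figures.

Δv ≈ 7230 m/s

Stage wet mass = m₀ − payload = 118,000 − 2,570 = 115,430 kg.
Stage dry mass = ε × stage wet mass = 0.118 × 115,430 = 13,620.7 kg.
Burnout mass m_f = stage dry + payload = 13,620.7 + 2,570 = 16,190.7 kg.
By the Tsiolkovsky rocket equation, Δv = v_e · ln(118,000/16,190.7) = 3640.0 × ln(7.288) = 3640.0 × 1.9862 ≈ 7230 m/s.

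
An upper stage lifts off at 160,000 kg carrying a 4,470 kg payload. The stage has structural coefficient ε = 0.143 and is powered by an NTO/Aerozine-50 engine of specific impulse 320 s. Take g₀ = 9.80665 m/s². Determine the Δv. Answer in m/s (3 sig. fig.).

Stage wet mass = m₀ − payload = 160,000 − 4,470 = 155,530 kg.
Stage dry mass = ε × stage wet mass = 0.143 × 155,530 = 22,240.8 kg.
Burnout mass m_f = stage dry + payload = 22,240.8 + 4,470 = 26,710.8 kg.
v_e = Isp · g₀ = 320 × 9.80665 = 3138.1 m/s.
Rocket equation: Δv = v_e · ln(160,000/26,710.8) = 3138.1 × ln(5.99) = 3138.1 × 1.7901 ≈ 5618 m/s.

Δv ≈ 5620 m/s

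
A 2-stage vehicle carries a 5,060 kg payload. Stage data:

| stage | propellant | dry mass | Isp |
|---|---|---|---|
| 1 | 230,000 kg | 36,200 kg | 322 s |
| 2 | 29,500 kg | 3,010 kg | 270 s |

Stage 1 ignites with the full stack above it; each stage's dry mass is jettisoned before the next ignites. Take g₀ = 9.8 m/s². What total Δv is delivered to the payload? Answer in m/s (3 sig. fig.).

Δv ≈ 8540 m/s

Ignition mass of stage 1 = 230,000+36,200 + 29,500+3,010 + 5,060 = 303,770 kg.
Stage 1: m₀ = 303,770 kg, m_f = 303,770 − 230,000 = 73,770 kg; Δv = 322×9.8×ln(4.118) = 3155.6×1.4153 ≈ 4466 m/s.
Stage 2: m₀ = 37,570 kg, m_f = 37,570 − 29,500 = 8,070 kg; Δv = 270×9.8×ln(4.656) = 2646.0×1.5381 ≈ 4070 m/s.
Total Δv = 4466 + 4070 = 8536 m/s.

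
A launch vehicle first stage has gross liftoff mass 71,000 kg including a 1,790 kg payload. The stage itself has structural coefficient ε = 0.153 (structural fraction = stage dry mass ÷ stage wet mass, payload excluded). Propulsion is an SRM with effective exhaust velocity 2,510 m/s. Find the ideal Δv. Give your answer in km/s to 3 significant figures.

Stage wet mass = m₀ − payload = 71,000 − 1,790 = 69,210 kg.
Stage dry mass = ε × stage wet mass = 0.153 × 69,210 = 10,589.1 kg.
Burnout mass m_f = stage dry + payload = 10,589.1 + 1,790 = 12,379.1 kg.
Rocket equation: Δv = v_e · ln(71,000/12,379.1) = 2510.0 × ln(5.735) = 2510.0 × 1.7467 ≈ 4384 m/s.

Δv ≈ 4.38 km/s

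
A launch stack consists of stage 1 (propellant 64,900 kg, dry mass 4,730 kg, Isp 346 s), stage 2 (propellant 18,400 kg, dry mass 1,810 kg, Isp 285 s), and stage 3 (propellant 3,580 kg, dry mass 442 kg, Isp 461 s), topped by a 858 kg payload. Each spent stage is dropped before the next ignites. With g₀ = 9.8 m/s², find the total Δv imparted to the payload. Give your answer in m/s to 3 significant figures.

Ignition mass of stage 1 = 64,900+4,730 + 18,400+1,810 + 3,580+442 + 858 = 94,720 kg.
Stage 1: m₀ = 94,720 kg, m_f = 94,720 − 64,900 = 29,820 kg; Δv = 346×9.8×ln(3.176) = 3390.8×1.1557 ≈ 3919 m/s.
Stage 2: m₀ = 25,090 kg, m_f = 25,090 − 18,400 = 6,690 kg; Δv = 285×9.8×ln(3.75) = 2793.0×1.3219 ≈ 3692 m/s.
Stage 3: m₀ = 4,880 kg, m_f = 4,880 − 3,580 = 1,300 kg; Δv = 461×9.8×ln(3.754) = 4517.8×1.3228 ≈ 5976 m/s.
Total Δv = 3919 + 3692 + 5976 = 13587 m/s.

Δv ≈ 13600 m/s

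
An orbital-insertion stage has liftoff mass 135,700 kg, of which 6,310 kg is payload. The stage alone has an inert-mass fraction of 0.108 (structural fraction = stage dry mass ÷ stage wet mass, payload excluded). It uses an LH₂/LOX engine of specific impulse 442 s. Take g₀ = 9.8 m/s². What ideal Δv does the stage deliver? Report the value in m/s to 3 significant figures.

Δv ≈ 8230 m/s

Stage wet mass = m₀ − payload = 135,700 − 6,310 = 129,390 kg.
Stage dry mass = ε × stage wet mass = 0.108 × 129,390 = 13,974.1 kg.
Burnout mass m_f = stage dry + payload = 13,974.1 + 6,310 = 20,284.1 kg.
v_e = Isp · g₀ = 442 × 9.8 = 4331.6 m/s.
Δv = v_e · ln(135,700/20,284.1) = 4331.6 × ln(6.69) = 4331.6 × 1.9006 ≈ 8233 m/s.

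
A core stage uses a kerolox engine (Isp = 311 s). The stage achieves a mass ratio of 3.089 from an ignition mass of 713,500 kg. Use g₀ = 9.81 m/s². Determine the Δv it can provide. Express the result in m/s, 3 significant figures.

v_e = Isp · g₀ = 311 × 9.81 = 3050.9 m/s.
Δv = v_e · ln(3.089) = 3050.9 × 1.1278 ≈ 3441.0 m/s.

Δv ≈ 3440 m/s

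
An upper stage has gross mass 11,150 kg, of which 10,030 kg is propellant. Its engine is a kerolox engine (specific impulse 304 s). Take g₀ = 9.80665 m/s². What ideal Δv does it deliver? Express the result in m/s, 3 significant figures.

v_e = Isp · g₀ = 304 × 9.80665 = 2981.2 m/s.
m_f = m₀ − m_prop = 11,150 − 10,030 = 1,120 kg.
Using Δv = v_e ln(m₀/m_f): Δv = v_e · ln(m₀/m_f) = 2981.2 × ln(9.955) = 2981.2 × 2.2981 ≈ 6851.2 m/s.

Δv ≈ 6850 m/s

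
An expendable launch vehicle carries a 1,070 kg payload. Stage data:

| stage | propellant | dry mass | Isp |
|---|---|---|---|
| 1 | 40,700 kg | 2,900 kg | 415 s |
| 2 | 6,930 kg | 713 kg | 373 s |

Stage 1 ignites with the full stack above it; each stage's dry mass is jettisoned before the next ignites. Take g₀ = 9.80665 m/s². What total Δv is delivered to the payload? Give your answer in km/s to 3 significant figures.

Δv ≈ 11.9 km/s

Ignition mass of stage 1 = 40,700+2,900 + 6,930+713 + 1,070 = 52,313 kg.
Stage 1: m₀ = 52,313 kg, m_f = 52,313 − 40,700 = 11,613 kg; Δv = 415×9.80665×ln(4.505) = 4069.8×1.5051 ≈ 6125 m/s.
Stage 2: m₀ = 8,713 kg, m_f = 8,713 − 6,930 = 1,783 kg; Δv = 373×9.80665×ln(4.887) = 3657.9×1.5865 ≈ 5803 m/s.
Total Δv = 6125 + 5803 = 11928 m/s.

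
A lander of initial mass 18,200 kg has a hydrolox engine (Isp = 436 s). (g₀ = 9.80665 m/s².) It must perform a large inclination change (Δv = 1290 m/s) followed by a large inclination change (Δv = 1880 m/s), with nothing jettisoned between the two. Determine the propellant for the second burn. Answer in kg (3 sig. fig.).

propellant for the second burn ≈ 4790 kg

v_e = Isp · g₀ = 436 × 9.80665 = 4275.7 m/s.
After the first burn: m = 18200 × exp(−1290/4275.7) = 18200 × 0.73956 = 13,460 kg.
After the second burn: m = 13,460 × exp(−1880/4275.7) = 13,460 × 0.64423 = 8,671.34 kg.
Second-burn propellant = 13,460 − 8,671.34 = 4,788.66 kg.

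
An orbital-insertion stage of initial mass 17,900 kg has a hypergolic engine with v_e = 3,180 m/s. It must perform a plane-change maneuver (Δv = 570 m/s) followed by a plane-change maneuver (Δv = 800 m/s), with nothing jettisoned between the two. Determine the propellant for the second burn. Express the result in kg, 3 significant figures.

After the first burn: m = 17900 × exp(−570/3180.0) = 17900 × 0.83590 = 14,962.6 kg.
After the second burn: m = 14,962.6 × exp(−800/3180.0) = 14,962.6 × 0.77758 = 11,634.6 kg.
Second-burn propellant = 14,962.6 − 11,634.6 = 3,328 kg.

propellant for the second burn ≈ 3330 kg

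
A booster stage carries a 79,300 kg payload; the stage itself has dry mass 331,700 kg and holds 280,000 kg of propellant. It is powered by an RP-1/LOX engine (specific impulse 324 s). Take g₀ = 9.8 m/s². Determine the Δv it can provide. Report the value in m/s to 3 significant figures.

Δv ≈ 1650 m/s

v_e = Isp · g₀ = 324 × 9.8 = 3175.2 m/s.
m₀ = payload + dry + propellant = 79,300 + 331,700 + 280,000 = 691,000 kg.
m_f = payload + dry = 79,300 + 331,700 = 411,000 kg.
From the ideal rocket equation, Δv = v_e · ln(m₀/m_f) = 3175.2 × ln(1.681) = 3175.2 × 0.5195 ≈ 1649.7 m/s.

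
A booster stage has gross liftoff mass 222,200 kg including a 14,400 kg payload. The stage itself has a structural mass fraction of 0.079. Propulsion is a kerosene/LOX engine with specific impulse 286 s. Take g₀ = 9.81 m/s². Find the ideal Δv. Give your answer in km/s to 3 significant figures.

Δv ≈ 5.54 km/s

Stage wet mass = m₀ − payload = 222,200 − 14,400 = 207,800 kg.
Stage dry mass = ε × stage wet mass = 0.079 × 207,800 = 16,416.2 kg.
Burnout mass m_f = stage dry + payload = 16,416.2 + 14,400 = 30,816.2 kg.
v_e = Isp · g₀ = 286 × 9.81 = 2805.7 m/s.
From the ideal rocket equation, Δv = v_e · ln(222,200/30,816.2) = 2805.7 × ln(7.21) = 2805.7 × 1.9755 ≈ 5543 m/s.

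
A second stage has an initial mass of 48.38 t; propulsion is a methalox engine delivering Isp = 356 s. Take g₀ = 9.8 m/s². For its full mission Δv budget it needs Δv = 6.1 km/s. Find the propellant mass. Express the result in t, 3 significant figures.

propellant mass ≈ 40.0 t

v_e = Isp · g₀ = 356 × 9.8 = 3488.8 m/s.
Rocket equation: m₀/m_f = exp(Δv / v_e) = exp(6100 / 3488.8) = exp(1.7485) = 5.7457.
m_f = 48.38 / 5.7457 = 8.42021 t, so propellant = m₀ − m_f = 48.38 − 8.42021 = 39.95979 t.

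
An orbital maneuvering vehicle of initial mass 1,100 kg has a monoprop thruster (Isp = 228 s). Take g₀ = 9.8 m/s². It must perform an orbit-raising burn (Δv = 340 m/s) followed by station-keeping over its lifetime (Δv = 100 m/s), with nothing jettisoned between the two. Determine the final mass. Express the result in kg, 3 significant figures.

v_e = Isp · g₀ = 228 × 9.8 = 2234.4 m/s.
After the first burn: m = 1100 × exp(−340/2234.4) = 1100 × 0.85885 = 944.735 kg.
After the second burn: m = 944.735 × exp(−100/2234.4) = 944.735 × 0.95623 = 903.384 kg.

final mass ≈ 903 kg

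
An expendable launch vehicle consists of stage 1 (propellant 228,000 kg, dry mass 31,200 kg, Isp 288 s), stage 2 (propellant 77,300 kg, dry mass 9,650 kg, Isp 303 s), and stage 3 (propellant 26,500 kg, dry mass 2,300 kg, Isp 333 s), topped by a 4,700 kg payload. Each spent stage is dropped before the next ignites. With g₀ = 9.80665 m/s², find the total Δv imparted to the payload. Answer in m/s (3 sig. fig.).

Δv ≈ 10800 m/s

Ignition mass of stage 1 = 228,000+31,200 + 77,300+9,650 + 26,500+2,300 + 4,700 = 379,650 kg.
Stage 1: m₀ = 379,650 kg, m_f = 379,650 − 228,000 = 151,650 kg; Δv = 288×9.80665×ln(2.503) = 2824.3×0.9177 ≈ 2592 m/s.
Stage 2: m₀ = 120,450 kg, m_f = 120,450 − 77,300 = 43,150 kg; Δv = 303×9.80665×ln(2.791) = 2971.4×1.0266 ≈ 3050 m/s.
Stage 3: m₀ = 33,500 kg, m_f = 33,500 − 26,500 = 7,000 kg; Δv = 333×9.80665×ln(4.786) = 3265.6×1.5656 ≈ 5113 m/s.
Total Δv = 2592 + 3050 + 5113 = 10755 m/s.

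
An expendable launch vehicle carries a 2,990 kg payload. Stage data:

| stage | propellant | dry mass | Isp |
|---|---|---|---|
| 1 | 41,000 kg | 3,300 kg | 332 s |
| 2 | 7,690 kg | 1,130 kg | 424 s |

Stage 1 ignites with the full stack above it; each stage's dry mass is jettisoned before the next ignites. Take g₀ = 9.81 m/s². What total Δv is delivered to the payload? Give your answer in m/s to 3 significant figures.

Ignition mass of stage 1 = 41,000+3,300 + 7,690+1,130 + 2,990 = 56,110 kg.
Stage 1: m₀ = 56,110 kg, m_f = 56,110 − 41,000 = 15,110 kg; Δv = 332×9.81×ln(3.713) = 3256.9×1.3120 ≈ 4273 m/s.
Stage 2: m₀ = 11,810 kg, m_f = 11,810 − 7,690 = 4,120 kg; Δv = 424×9.81×ln(2.867) = 4159.4×1.0531 ≈ 4380 m/s.
Total Δv = 4273 + 4380 = 8653 m/s.

Δv ≈ 8650 m/s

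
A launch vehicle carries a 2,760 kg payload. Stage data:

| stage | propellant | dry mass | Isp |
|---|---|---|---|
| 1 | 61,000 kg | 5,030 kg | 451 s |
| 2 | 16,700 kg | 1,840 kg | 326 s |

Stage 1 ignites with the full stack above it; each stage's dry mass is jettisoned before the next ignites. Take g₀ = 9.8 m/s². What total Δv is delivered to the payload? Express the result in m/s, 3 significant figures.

Δv ≈ 10200 m/s

Ignition mass of stage 1 = 61,000+5,030 + 16,700+1,840 + 2,760 = 87,330 kg.
Stage 1: m₀ = 87,330 kg, m_f = 87,330 − 61,000 = 26,330 kg; Δv = 451×9.8×ln(3.317) = 4419.8×1.1990 ≈ 5299 m/s.
Stage 2: m₀ = 21,300 kg, m_f = 21,300 − 16,700 = 4,600 kg; Δv = 326×9.8×ln(4.63) = 3194.8×1.5327 ≈ 4897 m/s.
Total Δv = 5299 + 4897 = 10196 m/s.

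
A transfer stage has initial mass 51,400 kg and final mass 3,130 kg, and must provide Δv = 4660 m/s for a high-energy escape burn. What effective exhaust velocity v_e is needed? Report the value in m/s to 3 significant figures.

v_e ≈ 1670 m/s

ln(m₀/m_f) = ln(51400/3130) = ln(16.42) = 2.7986.
v_e = Δv / ln(m₀/m_f) = 4660 / 2.7986 = 1665.1 m/s.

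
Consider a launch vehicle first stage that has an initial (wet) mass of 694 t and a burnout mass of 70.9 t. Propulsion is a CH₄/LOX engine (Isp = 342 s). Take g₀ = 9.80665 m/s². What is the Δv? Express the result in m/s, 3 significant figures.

Δv ≈ 7650 m/s

v_e = Isp · g₀ = 342 × 9.80665 = 3353.9 m/s.
Δv = v_e · ln(m₀/m_f) = 3353.9 × ln(9.788) = 3353.9 × 2.2812 ≈ 7650.9 m/s.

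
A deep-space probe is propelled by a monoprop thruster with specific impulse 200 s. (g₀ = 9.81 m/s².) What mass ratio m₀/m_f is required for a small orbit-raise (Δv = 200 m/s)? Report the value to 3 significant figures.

v_e = Isp · g₀ = 200 × 9.81 = 1962.0 m/s.
m₀/m_f = exp(Δv / v_e) = exp(200 / 1962.0) = exp(0.1019) = 1.1073.

mass ratio ≈ 1.11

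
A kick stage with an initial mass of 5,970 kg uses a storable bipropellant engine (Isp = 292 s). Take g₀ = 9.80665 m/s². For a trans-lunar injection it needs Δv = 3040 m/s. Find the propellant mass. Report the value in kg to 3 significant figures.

propellant mass ≈ 3910 kg

v_e = Isp · g₀ = 292 × 9.80665 = 2863.5 m/s.
From the ideal rocket equation, m₀/m_f = exp(Δv / v_e) = exp(3040 / 2863.5) = exp(1.0616) = 2.8911.
m_f = 5,970 / 2.8911 = 2,064.96 kg, so propellant = m₀ − m_f = 5,970 − 2,064.96 = 3,905.04 kg.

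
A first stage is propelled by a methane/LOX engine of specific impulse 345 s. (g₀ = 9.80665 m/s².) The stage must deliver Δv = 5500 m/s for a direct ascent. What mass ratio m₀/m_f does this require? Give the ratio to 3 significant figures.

v_e = Isp · g₀ = 345 × 9.80665 = 3383.3 m/s.
m₀/m_f = exp(Δv / v_e) = exp(5500 / 3383.3) = exp(1.6256) = 5.0816.

mass ratio ≈ 5.08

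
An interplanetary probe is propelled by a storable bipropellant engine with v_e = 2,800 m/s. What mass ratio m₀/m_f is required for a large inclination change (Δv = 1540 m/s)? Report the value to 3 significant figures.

m₀/m_f = exp(Δv / v_e) = exp(1540 / 2800.0) = exp(0.5500) = 1.7333.

mass ratio ≈ 1.73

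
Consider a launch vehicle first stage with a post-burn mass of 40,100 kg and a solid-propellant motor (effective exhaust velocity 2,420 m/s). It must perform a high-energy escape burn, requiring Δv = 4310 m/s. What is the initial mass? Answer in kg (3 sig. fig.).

Rocket equation: m₀/m_f = exp(Δv / v_e) = exp(4310 / 2420.0) = exp(1.7810) = 5.9357.
m₀ = m_f × 5.9357 = 40,100 × 5.9357 = 238,022 kg.

initial mass ≈ 238000 kg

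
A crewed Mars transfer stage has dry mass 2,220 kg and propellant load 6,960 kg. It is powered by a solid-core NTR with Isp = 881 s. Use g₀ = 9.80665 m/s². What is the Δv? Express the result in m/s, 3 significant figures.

Δv ≈ 12300 m/s

v_e = Isp · g₀ = 881 × 9.80665 = 8639.7 m/s.
m₀ = m_dry + m_prop = 2,220 + 6,960 = 9,180 kg.
By the Tsiolkovsky rocket equation, Δv = v_e · ln(m₀/m_f) = 8639.7 × ln(4.135) = 8639.7 × 1.4195 ≈ 12264.2 m/s.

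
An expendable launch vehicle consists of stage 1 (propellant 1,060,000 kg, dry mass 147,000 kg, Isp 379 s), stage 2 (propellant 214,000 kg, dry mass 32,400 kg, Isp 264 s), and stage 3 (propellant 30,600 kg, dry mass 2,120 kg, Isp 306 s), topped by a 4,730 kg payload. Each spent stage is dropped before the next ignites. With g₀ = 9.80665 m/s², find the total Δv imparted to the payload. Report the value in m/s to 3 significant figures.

Δv ≈ 13300 m/s

Ignition mass of stage 1 = 1,060,000+147,000 + 214,000+32,400 + 30,600+2,120 + 4,730 = 1,490,850 kg.
Stage 1: m₀ = 1,490,850 kg, m_f = 1,490,850 − 1,060,000 = 430,850 kg; Δv = 379×9.80665×ln(3.46) = 3716.7×1.2413 ≈ 4614 m/s.
Stage 2: m₀ = 283,850 kg, m_f = 283,850 − 214,000 = 69,850 kg; Δv = 264×9.80665×ln(4.064) = 2589.0×1.4021 ≈ 3630 m/s.
Stage 3: m₀ = 37,450 kg, m_f = 37,450 − 30,600 = 6,850 kg; Δv = 306×9.80665×ln(5.467) = 3000.8×1.6988 ≈ 5098 m/s.
Total Δv = 4614 + 3630 + 5098 = 13342 m/s.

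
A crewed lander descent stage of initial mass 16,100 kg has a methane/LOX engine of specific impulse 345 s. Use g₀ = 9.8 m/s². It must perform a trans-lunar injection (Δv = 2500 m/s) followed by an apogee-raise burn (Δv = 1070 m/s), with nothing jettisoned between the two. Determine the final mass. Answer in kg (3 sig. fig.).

final mass ≈ 5600 kg

v_e = Isp · g₀ = 345 × 9.8 = 3381.0 m/s.
After the first burn: m = 16100 × exp(−2500/3381.0) = 16100 × 0.47739 = 7,685.98 kg.
After the second burn: m = 7,685.98 × exp(−1070/3381.0) = 7,685.98 × 0.72871 = 5,600.85 kg.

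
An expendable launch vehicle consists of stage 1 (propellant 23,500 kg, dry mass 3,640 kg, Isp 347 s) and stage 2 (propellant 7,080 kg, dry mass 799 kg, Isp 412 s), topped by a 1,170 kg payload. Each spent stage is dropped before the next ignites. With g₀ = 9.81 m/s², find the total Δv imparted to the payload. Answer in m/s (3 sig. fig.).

Ignition mass of stage 1 = 23,500+3,640 + 7,080+799 + 1,170 = 36,189 kg.
Stage 1: m₀ = 36,189 kg, m_f = 36,189 − 23,500 = 12,689 kg; Δv = 347×9.81×ln(2.852) = 3404.1×1.0480 ≈ 3568 m/s.
Stage 2: m₀ = 9,049 kg, m_f = 9,049 − 7,080 = 1,969 kg; Δv = 412×9.81×ln(4.596) = 4041.7×1.5251 ≈ 6164 m/s.
Total Δv = 3568 + 6164 = 9732 m/s.

Δv ≈ 9730 m/s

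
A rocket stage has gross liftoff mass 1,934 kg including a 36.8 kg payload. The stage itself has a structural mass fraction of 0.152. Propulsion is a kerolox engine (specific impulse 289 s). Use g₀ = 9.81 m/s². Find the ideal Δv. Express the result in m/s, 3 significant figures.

Δv ≈ 5050 m/s

Stage wet mass = m₀ − payload = 1,934 − 36.8 = 1,897.2 kg.
Stage dry mass = ε × stage wet mass = 0.152 × 1,897.2 = 288.374 kg.
Burnout mass m_f = stage dry + payload = 288.374 + 36.8 = 325.174 kg.
v_e = Isp · g₀ = 289 × 9.81 = 2835.1 m/s.
By the Tsiolkovsky rocket equation, Δv = v_e · ln(1,934/325.174) = 2835.1 × ln(5.948) = 2835.1 × 1.7830 ≈ 5055 m/s.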